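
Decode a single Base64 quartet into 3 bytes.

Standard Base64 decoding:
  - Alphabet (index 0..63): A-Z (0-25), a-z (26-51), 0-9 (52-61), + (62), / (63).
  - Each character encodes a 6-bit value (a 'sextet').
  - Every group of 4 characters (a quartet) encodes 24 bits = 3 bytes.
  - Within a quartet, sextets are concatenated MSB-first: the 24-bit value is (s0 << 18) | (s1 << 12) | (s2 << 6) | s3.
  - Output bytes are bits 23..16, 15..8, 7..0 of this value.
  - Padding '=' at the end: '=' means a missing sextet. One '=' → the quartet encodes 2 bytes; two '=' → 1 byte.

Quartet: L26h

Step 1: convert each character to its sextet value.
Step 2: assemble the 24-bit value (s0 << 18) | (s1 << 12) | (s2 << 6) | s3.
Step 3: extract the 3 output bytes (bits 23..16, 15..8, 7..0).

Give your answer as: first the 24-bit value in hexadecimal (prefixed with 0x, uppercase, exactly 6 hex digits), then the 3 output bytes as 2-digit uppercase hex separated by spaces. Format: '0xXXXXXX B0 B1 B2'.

Answer: 0x2F6EA1 2F 6E A1

Derivation:
Sextets: L=11, 2=54, 6=58, h=33
24-bit: (11<<18) | (54<<12) | (58<<6) | 33
      = 0x2C0000 | 0x036000 | 0x000E80 | 0x000021
      = 0x2F6EA1
Bytes: (v>>16)&0xFF=2F, (v>>8)&0xFF=6E, v&0xFF=A1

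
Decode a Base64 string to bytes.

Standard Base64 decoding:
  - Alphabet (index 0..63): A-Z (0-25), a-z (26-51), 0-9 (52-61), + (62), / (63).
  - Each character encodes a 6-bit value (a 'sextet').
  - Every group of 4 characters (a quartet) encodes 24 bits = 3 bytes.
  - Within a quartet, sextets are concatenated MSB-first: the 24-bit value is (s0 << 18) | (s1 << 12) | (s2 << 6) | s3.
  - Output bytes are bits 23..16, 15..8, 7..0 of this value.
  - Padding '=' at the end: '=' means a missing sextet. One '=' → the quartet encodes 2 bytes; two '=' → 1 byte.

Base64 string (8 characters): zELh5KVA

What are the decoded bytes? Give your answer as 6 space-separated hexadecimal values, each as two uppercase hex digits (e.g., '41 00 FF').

After char 0 ('z'=51): chars_in_quartet=1 acc=0x33 bytes_emitted=0
After char 1 ('E'=4): chars_in_quartet=2 acc=0xCC4 bytes_emitted=0
After char 2 ('L'=11): chars_in_quartet=3 acc=0x3310B bytes_emitted=0
After char 3 ('h'=33): chars_in_quartet=4 acc=0xCC42E1 -> emit CC 42 E1, reset; bytes_emitted=3
After char 4 ('5'=57): chars_in_quartet=1 acc=0x39 bytes_emitted=3
After char 5 ('K'=10): chars_in_quartet=2 acc=0xE4A bytes_emitted=3
After char 6 ('V'=21): chars_in_quartet=3 acc=0x39295 bytes_emitted=3
After char 7 ('A'=0): chars_in_quartet=4 acc=0xE4A540 -> emit E4 A5 40, reset; bytes_emitted=6

Answer: CC 42 E1 E4 A5 40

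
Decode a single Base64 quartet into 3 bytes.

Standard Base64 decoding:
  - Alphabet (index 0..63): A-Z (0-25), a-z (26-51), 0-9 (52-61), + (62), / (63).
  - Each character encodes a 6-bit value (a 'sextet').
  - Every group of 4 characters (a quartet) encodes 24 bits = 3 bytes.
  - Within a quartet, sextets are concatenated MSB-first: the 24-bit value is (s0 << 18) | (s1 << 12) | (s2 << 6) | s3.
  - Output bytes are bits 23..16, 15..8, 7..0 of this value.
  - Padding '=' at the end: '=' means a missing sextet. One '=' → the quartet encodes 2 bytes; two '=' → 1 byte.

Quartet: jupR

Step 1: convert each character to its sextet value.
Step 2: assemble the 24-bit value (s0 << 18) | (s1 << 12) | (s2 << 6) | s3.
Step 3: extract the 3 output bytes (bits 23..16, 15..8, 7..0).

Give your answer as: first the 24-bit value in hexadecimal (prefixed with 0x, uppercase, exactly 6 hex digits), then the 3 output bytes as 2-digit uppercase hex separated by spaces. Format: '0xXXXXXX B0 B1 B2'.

Answer: 0x8EEA51 8E EA 51

Derivation:
Sextets: j=35, u=46, p=41, R=17
24-bit: (35<<18) | (46<<12) | (41<<6) | 17
      = 0x8C0000 | 0x02E000 | 0x000A40 | 0x000011
      = 0x8EEA51
Bytes: (v>>16)&0xFF=8E, (v>>8)&0xFF=EA, v&0xFF=51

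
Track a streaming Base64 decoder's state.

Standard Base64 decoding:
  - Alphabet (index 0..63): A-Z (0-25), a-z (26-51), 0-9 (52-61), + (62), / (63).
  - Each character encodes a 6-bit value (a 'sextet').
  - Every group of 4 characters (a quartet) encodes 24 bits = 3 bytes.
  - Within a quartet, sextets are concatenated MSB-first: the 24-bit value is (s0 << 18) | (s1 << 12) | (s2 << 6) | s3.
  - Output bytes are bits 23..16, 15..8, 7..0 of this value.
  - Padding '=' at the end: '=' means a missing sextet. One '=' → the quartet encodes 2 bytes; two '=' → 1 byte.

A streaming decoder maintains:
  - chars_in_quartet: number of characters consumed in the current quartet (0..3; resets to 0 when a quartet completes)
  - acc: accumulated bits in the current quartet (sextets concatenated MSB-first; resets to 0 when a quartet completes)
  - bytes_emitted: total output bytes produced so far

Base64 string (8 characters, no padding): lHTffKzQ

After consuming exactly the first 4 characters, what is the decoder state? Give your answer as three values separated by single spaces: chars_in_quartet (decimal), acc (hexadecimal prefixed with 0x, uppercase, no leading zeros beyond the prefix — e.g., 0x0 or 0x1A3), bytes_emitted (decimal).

After char 0 ('l'=37): chars_in_quartet=1 acc=0x25 bytes_emitted=0
After char 1 ('H'=7): chars_in_quartet=2 acc=0x947 bytes_emitted=0
After char 2 ('T'=19): chars_in_quartet=3 acc=0x251D3 bytes_emitted=0
After char 3 ('f'=31): chars_in_quartet=4 acc=0x9474DF -> emit 94 74 DF, reset; bytes_emitted=3

Answer: 0 0x0 3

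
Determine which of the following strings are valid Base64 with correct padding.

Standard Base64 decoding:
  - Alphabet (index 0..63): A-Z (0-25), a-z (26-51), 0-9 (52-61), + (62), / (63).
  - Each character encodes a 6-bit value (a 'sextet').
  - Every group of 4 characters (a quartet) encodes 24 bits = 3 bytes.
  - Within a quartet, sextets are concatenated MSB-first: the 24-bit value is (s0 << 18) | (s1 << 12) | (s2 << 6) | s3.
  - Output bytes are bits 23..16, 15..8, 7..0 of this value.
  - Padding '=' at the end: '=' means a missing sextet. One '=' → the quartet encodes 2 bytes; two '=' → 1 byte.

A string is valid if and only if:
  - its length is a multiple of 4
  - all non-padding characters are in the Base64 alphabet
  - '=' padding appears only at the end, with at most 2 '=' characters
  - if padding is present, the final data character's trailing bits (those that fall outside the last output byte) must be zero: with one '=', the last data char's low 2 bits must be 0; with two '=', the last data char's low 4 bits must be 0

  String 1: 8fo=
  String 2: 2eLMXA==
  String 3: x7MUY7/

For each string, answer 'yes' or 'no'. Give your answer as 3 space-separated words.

String 1: '8fo=' → valid
String 2: '2eLMXA==' → valid
String 3: 'x7MUY7/' → invalid (len=7 not mult of 4)

Answer: yes yes no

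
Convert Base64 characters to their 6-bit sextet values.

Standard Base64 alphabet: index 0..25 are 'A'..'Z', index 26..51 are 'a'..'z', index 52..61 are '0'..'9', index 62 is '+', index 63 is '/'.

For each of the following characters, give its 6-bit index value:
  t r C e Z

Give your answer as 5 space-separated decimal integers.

Answer: 45 43 2 30 25

Derivation:
't': a..z range, 26 + ord('t') − ord('a') = 45
'r': a..z range, 26 + ord('r') − ord('a') = 43
'C': A..Z range, ord('C') − ord('A') = 2
'e': a..z range, 26 + ord('e') − ord('a') = 30
'Z': A..Z range, ord('Z') − ord('A') = 25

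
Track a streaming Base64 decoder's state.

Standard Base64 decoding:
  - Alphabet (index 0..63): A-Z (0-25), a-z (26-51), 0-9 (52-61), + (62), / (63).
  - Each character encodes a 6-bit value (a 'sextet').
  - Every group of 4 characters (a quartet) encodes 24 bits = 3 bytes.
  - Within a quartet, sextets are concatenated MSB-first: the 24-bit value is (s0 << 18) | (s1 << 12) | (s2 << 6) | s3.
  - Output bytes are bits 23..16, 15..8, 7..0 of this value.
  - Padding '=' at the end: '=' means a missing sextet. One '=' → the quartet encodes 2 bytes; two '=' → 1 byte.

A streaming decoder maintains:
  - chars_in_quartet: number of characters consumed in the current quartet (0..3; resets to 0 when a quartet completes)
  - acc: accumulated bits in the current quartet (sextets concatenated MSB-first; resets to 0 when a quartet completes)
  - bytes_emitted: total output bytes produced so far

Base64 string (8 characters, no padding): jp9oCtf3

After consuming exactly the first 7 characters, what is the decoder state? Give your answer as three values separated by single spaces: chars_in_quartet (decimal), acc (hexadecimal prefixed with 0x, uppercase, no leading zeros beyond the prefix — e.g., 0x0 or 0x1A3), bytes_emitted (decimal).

After char 0 ('j'=35): chars_in_quartet=1 acc=0x23 bytes_emitted=0
After char 1 ('p'=41): chars_in_quartet=2 acc=0x8E9 bytes_emitted=0
After char 2 ('9'=61): chars_in_quartet=3 acc=0x23A7D bytes_emitted=0
After char 3 ('o'=40): chars_in_quartet=4 acc=0x8E9F68 -> emit 8E 9F 68, reset; bytes_emitted=3
After char 4 ('C'=2): chars_in_quartet=1 acc=0x2 bytes_emitted=3
After char 5 ('t'=45): chars_in_quartet=2 acc=0xAD bytes_emitted=3
After char 6 ('f'=31): chars_in_quartet=3 acc=0x2B5F bytes_emitted=3

Answer: 3 0x2B5F 3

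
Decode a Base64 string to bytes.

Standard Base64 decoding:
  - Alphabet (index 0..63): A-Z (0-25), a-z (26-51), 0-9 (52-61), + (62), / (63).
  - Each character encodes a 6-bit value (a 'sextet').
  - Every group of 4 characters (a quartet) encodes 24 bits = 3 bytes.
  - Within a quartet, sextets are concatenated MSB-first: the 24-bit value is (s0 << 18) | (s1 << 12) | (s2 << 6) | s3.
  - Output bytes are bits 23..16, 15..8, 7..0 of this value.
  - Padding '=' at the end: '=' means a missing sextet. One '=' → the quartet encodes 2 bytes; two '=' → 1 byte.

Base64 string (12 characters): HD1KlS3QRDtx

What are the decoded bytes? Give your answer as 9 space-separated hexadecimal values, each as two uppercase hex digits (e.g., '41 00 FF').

Answer: 1C 3D 4A 95 2D D0 44 3B 71

Derivation:
After char 0 ('H'=7): chars_in_quartet=1 acc=0x7 bytes_emitted=0
After char 1 ('D'=3): chars_in_quartet=2 acc=0x1C3 bytes_emitted=0
After char 2 ('1'=53): chars_in_quartet=3 acc=0x70F5 bytes_emitted=0
After char 3 ('K'=10): chars_in_quartet=4 acc=0x1C3D4A -> emit 1C 3D 4A, reset; bytes_emitted=3
After char 4 ('l'=37): chars_in_quartet=1 acc=0x25 bytes_emitted=3
After char 5 ('S'=18): chars_in_quartet=2 acc=0x952 bytes_emitted=3
After char 6 ('3'=55): chars_in_quartet=3 acc=0x254B7 bytes_emitted=3
After char 7 ('Q'=16): chars_in_quartet=4 acc=0x952DD0 -> emit 95 2D D0, reset; bytes_emitted=6
After char 8 ('R'=17): chars_in_quartet=1 acc=0x11 bytes_emitted=6
After char 9 ('D'=3): chars_in_quartet=2 acc=0x443 bytes_emitted=6
After char 10 ('t'=45): chars_in_quartet=3 acc=0x110ED bytes_emitted=6
After char 11 ('x'=49): chars_in_quartet=4 acc=0x443B71 -> emit 44 3B 71, reset; bytes_emitted=9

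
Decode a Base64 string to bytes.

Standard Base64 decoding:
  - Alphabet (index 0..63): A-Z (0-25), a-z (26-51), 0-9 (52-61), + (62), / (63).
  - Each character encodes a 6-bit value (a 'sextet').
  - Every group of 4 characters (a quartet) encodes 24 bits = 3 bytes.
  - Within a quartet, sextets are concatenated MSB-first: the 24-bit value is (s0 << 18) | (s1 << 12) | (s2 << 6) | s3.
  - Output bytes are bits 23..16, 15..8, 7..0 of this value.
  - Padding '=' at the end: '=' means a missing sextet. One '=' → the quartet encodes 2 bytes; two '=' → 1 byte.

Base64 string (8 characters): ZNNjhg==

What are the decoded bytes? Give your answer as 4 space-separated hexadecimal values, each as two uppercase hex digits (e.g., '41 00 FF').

Answer: 64 D3 63 86

Derivation:
After char 0 ('Z'=25): chars_in_quartet=1 acc=0x19 bytes_emitted=0
After char 1 ('N'=13): chars_in_quartet=2 acc=0x64D bytes_emitted=0
After char 2 ('N'=13): chars_in_quartet=3 acc=0x1934D bytes_emitted=0
After char 3 ('j'=35): chars_in_quartet=4 acc=0x64D363 -> emit 64 D3 63, reset; bytes_emitted=3
After char 4 ('h'=33): chars_in_quartet=1 acc=0x21 bytes_emitted=3
After char 5 ('g'=32): chars_in_quartet=2 acc=0x860 bytes_emitted=3
Padding '==': partial quartet acc=0x860 -> emit 86; bytes_emitted=4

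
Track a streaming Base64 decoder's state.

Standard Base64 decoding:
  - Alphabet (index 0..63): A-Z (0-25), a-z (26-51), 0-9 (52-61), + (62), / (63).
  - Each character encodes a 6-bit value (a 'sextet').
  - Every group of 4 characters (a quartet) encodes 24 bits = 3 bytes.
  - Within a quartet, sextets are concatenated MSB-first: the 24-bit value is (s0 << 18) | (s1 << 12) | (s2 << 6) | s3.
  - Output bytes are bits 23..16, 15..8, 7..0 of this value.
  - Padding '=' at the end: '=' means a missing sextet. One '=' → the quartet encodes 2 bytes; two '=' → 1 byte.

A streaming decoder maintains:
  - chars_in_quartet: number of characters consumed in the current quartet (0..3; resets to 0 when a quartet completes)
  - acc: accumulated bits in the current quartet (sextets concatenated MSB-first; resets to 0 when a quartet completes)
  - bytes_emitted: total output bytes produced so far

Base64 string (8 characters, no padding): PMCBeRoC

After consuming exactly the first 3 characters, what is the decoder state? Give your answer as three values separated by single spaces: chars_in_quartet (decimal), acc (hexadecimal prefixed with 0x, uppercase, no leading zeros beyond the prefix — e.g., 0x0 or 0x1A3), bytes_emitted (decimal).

Answer: 3 0xF302 0

Derivation:
After char 0 ('P'=15): chars_in_quartet=1 acc=0xF bytes_emitted=0
After char 1 ('M'=12): chars_in_quartet=2 acc=0x3CC bytes_emitted=0
After char 2 ('C'=2): chars_in_quartet=3 acc=0xF302 bytes_emitted=0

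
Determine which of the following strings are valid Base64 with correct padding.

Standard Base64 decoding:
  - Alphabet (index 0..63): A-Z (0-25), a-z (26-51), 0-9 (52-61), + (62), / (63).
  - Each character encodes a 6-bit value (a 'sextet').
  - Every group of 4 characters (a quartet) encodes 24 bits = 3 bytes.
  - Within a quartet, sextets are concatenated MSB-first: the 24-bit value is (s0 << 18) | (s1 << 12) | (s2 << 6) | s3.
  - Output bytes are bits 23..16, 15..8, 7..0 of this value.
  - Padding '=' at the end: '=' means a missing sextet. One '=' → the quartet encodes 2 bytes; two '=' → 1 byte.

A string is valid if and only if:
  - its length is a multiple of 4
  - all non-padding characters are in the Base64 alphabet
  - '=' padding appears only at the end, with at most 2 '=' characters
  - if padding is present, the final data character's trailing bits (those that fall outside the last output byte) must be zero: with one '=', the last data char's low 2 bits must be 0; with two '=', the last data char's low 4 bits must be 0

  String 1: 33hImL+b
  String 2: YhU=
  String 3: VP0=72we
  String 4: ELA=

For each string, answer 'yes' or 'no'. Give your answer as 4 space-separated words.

Answer: yes yes no yes

Derivation:
String 1: '33hImL+b' → valid
String 2: 'YhU=' → valid
String 3: 'VP0=72we' → invalid (bad char(s): ['=']; '=' in middle)
String 4: 'ELA=' → valid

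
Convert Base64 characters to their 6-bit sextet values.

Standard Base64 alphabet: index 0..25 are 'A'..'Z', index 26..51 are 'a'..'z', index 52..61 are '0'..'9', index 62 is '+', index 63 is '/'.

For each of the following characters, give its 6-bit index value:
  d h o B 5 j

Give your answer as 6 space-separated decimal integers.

Answer: 29 33 40 1 57 35

Derivation:
'd': a..z range, 26 + ord('d') − ord('a') = 29
'h': a..z range, 26 + ord('h') − ord('a') = 33
'o': a..z range, 26 + ord('o') − ord('a') = 40
'B': A..Z range, ord('B') − ord('A') = 1
'5': 0..9 range, 52 + ord('5') − ord('0') = 57
'j': a..z range, 26 + ord('j') − ord('a') = 35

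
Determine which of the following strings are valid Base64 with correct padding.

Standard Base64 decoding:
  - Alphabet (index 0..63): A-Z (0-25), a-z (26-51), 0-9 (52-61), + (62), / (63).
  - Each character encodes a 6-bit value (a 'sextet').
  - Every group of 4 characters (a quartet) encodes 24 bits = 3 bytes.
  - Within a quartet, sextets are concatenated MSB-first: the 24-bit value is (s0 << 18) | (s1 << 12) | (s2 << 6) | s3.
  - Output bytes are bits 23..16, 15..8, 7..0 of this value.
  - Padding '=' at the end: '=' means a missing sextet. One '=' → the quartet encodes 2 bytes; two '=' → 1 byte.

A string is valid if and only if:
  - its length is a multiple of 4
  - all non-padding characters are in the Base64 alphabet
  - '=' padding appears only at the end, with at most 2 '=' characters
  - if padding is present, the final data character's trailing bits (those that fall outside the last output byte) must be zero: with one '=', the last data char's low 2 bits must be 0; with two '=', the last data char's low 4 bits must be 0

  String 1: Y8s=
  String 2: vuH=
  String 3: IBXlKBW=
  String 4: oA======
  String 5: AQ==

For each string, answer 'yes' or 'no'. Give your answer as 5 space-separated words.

String 1: 'Y8s=' → valid
String 2: 'vuH=' → invalid (bad trailing bits)
String 3: 'IBXlKBW=' → invalid (bad trailing bits)
String 4: 'oA======' → invalid (6 pad chars (max 2))
String 5: 'AQ==' → valid

Answer: yes no no no yes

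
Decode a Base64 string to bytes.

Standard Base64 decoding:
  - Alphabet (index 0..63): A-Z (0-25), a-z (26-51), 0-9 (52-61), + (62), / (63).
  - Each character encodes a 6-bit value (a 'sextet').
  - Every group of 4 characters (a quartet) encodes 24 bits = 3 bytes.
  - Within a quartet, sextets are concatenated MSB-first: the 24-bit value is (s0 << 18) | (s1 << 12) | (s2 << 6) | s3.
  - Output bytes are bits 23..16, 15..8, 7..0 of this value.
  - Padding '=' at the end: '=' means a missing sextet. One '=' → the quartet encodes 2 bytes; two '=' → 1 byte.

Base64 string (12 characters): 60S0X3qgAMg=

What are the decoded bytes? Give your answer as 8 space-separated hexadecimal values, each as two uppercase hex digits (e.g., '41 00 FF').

After char 0 ('6'=58): chars_in_quartet=1 acc=0x3A bytes_emitted=0
After char 1 ('0'=52): chars_in_quartet=2 acc=0xEB4 bytes_emitted=0
After char 2 ('S'=18): chars_in_quartet=3 acc=0x3AD12 bytes_emitted=0
After char 3 ('0'=52): chars_in_quartet=4 acc=0xEB44B4 -> emit EB 44 B4, reset; bytes_emitted=3
After char 4 ('X'=23): chars_in_quartet=1 acc=0x17 bytes_emitted=3
After char 5 ('3'=55): chars_in_quartet=2 acc=0x5F7 bytes_emitted=3
After char 6 ('q'=42): chars_in_quartet=3 acc=0x17DEA bytes_emitted=3
After char 7 ('g'=32): chars_in_quartet=4 acc=0x5F7AA0 -> emit 5F 7A A0, reset; bytes_emitted=6
After char 8 ('A'=0): chars_in_quartet=1 acc=0x0 bytes_emitted=6
After char 9 ('M'=12): chars_in_quartet=2 acc=0xC bytes_emitted=6
After char 10 ('g'=32): chars_in_quartet=3 acc=0x320 bytes_emitted=6
Padding '=': partial quartet acc=0x320 -> emit 00 C8; bytes_emitted=8

Answer: EB 44 B4 5F 7A A0 00 C8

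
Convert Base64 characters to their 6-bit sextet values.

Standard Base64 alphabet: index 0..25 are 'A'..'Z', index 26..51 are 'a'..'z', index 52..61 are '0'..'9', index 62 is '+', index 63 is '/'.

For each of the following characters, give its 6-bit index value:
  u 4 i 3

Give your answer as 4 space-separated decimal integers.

'u': a..z range, 26 + ord('u') − ord('a') = 46
'4': 0..9 range, 52 + ord('4') − ord('0') = 56
'i': a..z range, 26 + ord('i') − ord('a') = 34
'3': 0..9 range, 52 + ord('3') − ord('0') = 55

Answer: 46 56 34 55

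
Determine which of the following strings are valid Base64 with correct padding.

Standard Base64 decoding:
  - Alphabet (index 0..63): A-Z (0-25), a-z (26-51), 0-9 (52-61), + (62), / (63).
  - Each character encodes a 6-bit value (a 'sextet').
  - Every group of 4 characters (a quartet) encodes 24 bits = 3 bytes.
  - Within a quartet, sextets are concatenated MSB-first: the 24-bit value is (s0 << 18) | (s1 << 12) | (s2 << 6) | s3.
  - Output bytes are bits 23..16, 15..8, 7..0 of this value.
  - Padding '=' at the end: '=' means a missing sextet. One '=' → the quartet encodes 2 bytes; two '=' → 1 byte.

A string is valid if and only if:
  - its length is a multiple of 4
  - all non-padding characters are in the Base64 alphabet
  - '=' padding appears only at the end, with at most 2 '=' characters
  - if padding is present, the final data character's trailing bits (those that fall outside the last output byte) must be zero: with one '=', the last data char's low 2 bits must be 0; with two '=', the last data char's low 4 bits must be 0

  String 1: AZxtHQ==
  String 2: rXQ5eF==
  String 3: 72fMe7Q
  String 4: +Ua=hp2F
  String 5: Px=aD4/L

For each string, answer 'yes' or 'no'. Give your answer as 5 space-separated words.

Answer: yes no no no no

Derivation:
String 1: 'AZxtHQ==' → valid
String 2: 'rXQ5eF==' → invalid (bad trailing bits)
String 3: '72fMe7Q' → invalid (len=7 not mult of 4)
String 4: '+Ua=hp2F' → invalid (bad char(s): ['=']; '=' in middle)
String 5: 'Px=aD4/L' → invalid (bad char(s): ['=']; '=' in middle)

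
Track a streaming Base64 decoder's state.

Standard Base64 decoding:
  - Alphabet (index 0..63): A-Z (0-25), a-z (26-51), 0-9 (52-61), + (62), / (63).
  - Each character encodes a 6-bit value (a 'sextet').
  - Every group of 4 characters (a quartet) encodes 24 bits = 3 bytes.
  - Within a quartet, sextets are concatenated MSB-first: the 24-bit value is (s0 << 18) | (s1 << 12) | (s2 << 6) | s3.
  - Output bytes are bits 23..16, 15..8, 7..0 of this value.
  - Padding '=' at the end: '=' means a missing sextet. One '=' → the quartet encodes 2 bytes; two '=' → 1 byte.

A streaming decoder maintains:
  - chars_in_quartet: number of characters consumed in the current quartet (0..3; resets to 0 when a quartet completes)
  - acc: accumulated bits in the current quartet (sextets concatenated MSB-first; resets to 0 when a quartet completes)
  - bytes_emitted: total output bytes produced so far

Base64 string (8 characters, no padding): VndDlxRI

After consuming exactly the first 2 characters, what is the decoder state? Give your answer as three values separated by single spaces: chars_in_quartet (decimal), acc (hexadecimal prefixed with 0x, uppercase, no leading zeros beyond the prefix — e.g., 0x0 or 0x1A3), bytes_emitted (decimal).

Answer: 2 0x567 0

Derivation:
After char 0 ('V'=21): chars_in_quartet=1 acc=0x15 bytes_emitted=0
After char 1 ('n'=39): chars_in_quartet=2 acc=0x567 bytes_emitted=0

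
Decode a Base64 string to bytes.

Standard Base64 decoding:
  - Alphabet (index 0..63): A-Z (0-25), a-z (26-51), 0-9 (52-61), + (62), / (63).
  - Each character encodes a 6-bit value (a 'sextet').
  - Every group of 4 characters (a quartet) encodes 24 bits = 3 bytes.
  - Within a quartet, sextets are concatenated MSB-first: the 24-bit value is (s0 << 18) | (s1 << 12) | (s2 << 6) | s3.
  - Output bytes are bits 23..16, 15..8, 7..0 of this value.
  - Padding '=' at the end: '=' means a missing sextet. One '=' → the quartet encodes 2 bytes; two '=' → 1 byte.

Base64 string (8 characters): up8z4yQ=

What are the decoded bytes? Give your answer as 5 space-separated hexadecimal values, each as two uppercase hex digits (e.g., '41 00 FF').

Answer: BA 9F 33 E3 24

Derivation:
After char 0 ('u'=46): chars_in_quartet=1 acc=0x2E bytes_emitted=0
After char 1 ('p'=41): chars_in_quartet=2 acc=0xBA9 bytes_emitted=0
After char 2 ('8'=60): chars_in_quartet=3 acc=0x2EA7C bytes_emitted=0
After char 3 ('z'=51): chars_in_quartet=4 acc=0xBA9F33 -> emit BA 9F 33, reset; bytes_emitted=3
After char 4 ('4'=56): chars_in_quartet=1 acc=0x38 bytes_emitted=3
After char 5 ('y'=50): chars_in_quartet=2 acc=0xE32 bytes_emitted=3
After char 6 ('Q'=16): chars_in_quartet=3 acc=0x38C90 bytes_emitted=3
Padding '=': partial quartet acc=0x38C90 -> emit E3 24; bytes_emitted=5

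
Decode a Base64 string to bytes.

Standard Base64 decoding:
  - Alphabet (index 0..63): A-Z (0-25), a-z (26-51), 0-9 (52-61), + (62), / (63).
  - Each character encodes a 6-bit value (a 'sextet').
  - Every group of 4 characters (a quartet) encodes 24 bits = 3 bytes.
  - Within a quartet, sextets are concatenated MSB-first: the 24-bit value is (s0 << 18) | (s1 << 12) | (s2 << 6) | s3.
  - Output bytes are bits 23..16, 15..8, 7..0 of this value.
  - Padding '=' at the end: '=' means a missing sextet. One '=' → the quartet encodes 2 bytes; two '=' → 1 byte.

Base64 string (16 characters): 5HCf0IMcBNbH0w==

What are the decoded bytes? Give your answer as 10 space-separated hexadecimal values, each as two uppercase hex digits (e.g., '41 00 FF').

Answer: E4 70 9F D0 83 1C 04 D6 C7 D3

Derivation:
After char 0 ('5'=57): chars_in_quartet=1 acc=0x39 bytes_emitted=0
After char 1 ('H'=7): chars_in_quartet=2 acc=0xE47 bytes_emitted=0
After char 2 ('C'=2): chars_in_quartet=3 acc=0x391C2 bytes_emitted=0
After char 3 ('f'=31): chars_in_quartet=4 acc=0xE4709F -> emit E4 70 9F, reset; bytes_emitted=3
After char 4 ('0'=52): chars_in_quartet=1 acc=0x34 bytes_emitted=3
After char 5 ('I'=8): chars_in_quartet=2 acc=0xD08 bytes_emitted=3
After char 6 ('M'=12): chars_in_quartet=3 acc=0x3420C bytes_emitted=3
After char 7 ('c'=28): chars_in_quartet=4 acc=0xD0831C -> emit D0 83 1C, reset; bytes_emitted=6
After char 8 ('B'=1): chars_in_quartet=1 acc=0x1 bytes_emitted=6
After char 9 ('N'=13): chars_in_quartet=2 acc=0x4D bytes_emitted=6
After char 10 ('b'=27): chars_in_quartet=3 acc=0x135B bytes_emitted=6
After char 11 ('H'=7): chars_in_quartet=4 acc=0x4D6C7 -> emit 04 D6 C7, reset; bytes_emitted=9
After char 12 ('0'=52): chars_in_quartet=1 acc=0x34 bytes_emitted=9
After char 13 ('w'=48): chars_in_quartet=2 acc=0xD30 bytes_emitted=9
Padding '==': partial quartet acc=0xD30 -> emit D3; bytes_emitted=10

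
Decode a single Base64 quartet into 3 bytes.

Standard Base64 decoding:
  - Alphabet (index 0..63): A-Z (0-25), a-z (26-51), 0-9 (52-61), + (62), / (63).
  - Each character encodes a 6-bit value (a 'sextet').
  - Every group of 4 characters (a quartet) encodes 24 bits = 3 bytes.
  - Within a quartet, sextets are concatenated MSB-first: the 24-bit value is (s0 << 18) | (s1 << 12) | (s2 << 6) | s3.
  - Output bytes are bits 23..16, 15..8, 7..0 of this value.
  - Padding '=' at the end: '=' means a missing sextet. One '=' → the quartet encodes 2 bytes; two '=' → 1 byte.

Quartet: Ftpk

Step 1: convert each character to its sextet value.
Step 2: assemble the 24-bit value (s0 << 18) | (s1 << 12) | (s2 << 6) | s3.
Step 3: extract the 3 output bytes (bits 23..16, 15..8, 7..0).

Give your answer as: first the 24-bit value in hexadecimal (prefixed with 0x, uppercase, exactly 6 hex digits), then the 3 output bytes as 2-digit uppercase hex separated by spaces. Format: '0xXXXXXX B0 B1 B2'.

Sextets: F=5, t=45, p=41, k=36
24-bit: (5<<18) | (45<<12) | (41<<6) | 36
      = 0x140000 | 0x02D000 | 0x000A40 | 0x000024
      = 0x16DA64
Bytes: (v>>16)&0xFF=16, (v>>8)&0xFF=DA, v&0xFF=64

Answer: 0x16DA64 16 DA 64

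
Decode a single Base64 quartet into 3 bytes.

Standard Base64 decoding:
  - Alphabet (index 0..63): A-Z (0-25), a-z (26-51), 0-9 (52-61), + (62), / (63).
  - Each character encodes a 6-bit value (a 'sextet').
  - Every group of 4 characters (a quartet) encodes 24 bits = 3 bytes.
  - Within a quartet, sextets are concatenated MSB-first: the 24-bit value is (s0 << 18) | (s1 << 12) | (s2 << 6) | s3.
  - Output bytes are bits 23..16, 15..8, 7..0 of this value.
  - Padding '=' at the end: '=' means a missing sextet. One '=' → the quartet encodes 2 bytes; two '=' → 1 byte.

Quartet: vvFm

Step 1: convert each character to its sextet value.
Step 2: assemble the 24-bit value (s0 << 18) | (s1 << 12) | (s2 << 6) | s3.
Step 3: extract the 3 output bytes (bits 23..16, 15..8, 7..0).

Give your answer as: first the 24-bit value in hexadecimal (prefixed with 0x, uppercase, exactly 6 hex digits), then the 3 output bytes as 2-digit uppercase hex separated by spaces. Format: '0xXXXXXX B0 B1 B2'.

Answer: 0xBEF166 BE F1 66

Derivation:
Sextets: v=47, v=47, F=5, m=38
24-bit: (47<<18) | (47<<12) | (5<<6) | 38
      = 0xBC0000 | 0x02F000 | 0x000140 | 0x000026
      = 0xBEF166
Bytes: (v>>16)&0xFF=BE, (v>>8)&0xFF=F1, v&0xFF=66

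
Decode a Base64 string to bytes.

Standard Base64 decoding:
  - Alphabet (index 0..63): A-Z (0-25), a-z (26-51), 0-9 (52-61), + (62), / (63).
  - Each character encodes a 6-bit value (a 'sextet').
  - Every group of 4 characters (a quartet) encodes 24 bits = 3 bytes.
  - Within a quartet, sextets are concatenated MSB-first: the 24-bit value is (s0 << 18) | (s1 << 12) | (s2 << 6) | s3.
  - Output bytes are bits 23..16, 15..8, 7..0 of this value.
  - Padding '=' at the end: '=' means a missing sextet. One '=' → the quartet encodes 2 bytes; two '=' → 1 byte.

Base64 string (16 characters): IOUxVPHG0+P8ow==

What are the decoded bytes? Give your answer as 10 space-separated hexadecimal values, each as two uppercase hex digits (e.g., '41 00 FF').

After char 0 ('I'=8): chars_in_quartet=1 acc=0x8 bytes_emitted=0
After char 1 ('O'=14): chars_in_quartet=2 acc=0x20E bytes_emitted=0
After char 2 ('U'=20): chars_in_quartet=3 acc=0x8394 bytes_emitted=0
After char 3 ('x'=49): chars_in_quartet=4 acc=0x20E531 -> emit 20 E5 31, reset; bytes_emitted=3
After char 4 ('V'=21): chars_in_quartet=1 acc=0x15 bytes_emitted=3
After char 5 ('P'=15): chars_in_quartet=2 acc=0x54F bytes_emitted=3
After char 6 ('H'=7): chars_in_quartet=3 acc=0x153C7 bytes_emitted=3
After char 7 ('G'=6): chars_in_quartet=4 acc=0x54F1C6 -> emit 54 F1 C6, reset; bytes_emitted=6
After char 8 ('0'=52): chars_in_quartet=1 acc=0x34 bytes_emitted=6
After char 9 ('+'=62): chars_in_quartet=2 acc=0xD3E bytes_emitted=6
After char 10 ('P'=15): chars_in_quartet=3 acc=0x34F8F bytes_emitted=6
After char 11 ('8'=60): chars_in_quartet=4 acc=0xD3E3FC -> emit D3 E3 FC, reset; bytes_emitted=9
After char 12 ('o'=40): chars_in_quartet=1 acc=0x28 bytes_emitted=9
After char 13 ('w'=48): chars_in_quartet=2 acc=0xA30 bytes_emitted=9
Padding '==': partial quartet acc=0xA30 -> emit A3; bytes_emitted=10

Answer: 20 E5 31 54 F1 C6 D3 E3 FC A3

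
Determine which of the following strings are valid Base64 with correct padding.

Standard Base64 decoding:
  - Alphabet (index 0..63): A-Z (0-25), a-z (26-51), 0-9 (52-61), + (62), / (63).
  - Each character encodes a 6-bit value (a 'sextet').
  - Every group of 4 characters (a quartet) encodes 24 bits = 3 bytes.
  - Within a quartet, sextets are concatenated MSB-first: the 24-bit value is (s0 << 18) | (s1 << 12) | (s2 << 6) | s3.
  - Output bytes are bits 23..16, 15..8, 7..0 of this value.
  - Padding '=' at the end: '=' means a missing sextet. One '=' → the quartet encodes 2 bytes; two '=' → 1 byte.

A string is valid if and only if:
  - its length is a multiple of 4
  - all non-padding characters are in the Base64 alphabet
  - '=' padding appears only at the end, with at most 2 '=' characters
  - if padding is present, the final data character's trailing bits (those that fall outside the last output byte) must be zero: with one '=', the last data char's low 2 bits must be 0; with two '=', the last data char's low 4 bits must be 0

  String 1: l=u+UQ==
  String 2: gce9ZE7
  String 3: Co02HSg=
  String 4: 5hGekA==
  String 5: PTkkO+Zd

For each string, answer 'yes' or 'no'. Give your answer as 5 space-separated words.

String 1: 'l=u+UQ==' → invalid (bad char(s): ['=']; '=' in middle)
String 2: 'gce9ZE7' → invalid (len=7 not mult of 4)
String 3: 'Co02HSg=' → valid
String 4: '5hGekA==' → valid
String 5: 'PTkkO+Zd' → valid

Answer: no no yes yes yes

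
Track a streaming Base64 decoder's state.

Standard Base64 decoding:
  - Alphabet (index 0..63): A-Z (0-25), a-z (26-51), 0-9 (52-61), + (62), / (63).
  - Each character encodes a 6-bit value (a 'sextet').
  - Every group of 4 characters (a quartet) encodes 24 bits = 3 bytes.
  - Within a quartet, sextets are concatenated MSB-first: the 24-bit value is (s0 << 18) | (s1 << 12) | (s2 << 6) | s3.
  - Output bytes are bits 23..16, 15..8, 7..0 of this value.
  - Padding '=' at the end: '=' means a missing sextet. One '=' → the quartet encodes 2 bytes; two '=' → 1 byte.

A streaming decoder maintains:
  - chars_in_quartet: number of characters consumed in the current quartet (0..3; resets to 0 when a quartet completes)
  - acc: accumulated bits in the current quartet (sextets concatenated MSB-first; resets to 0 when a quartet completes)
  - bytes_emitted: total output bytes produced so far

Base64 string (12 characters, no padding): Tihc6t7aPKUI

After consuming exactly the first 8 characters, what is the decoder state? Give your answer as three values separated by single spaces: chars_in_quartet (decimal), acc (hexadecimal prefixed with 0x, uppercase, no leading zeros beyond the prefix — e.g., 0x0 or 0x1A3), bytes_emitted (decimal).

Answer: 0 0x0 6

Derivation:
After char 0 ('T'=19): chars_in_quartet=1 acc=0x13 bytes_emitted=0
After char 1 ('i'=34): chars_in_quartet=2 acc=0x4E2 bytes_emitted=0
After char 2 ('h'=33): chars_in_quartet=3 acc=0x138A1 bytes_emitted=0
After char 3 ('c'=28): chars_in_quartet=4 acc=0x4E285C -> emit 4E 28 5C, reset; bytes_emitted=3
After char 4 ('6'=58): chars_in_quartet=1 acc=0x3A bytes_emitted=3
After char 5 ('t'=45): chars_in_quartet=2 acc=0xEAD bytes_emitted=3
After char 6 ('7'=59): chars_in_quartet=3 acc=0x3AB7B bytes_emitted=3
After char 7 ('a'=26): chars_in_quartet=4 acc=0xEADEDA -> emit EA DE DA, reset; bytes_emitted=6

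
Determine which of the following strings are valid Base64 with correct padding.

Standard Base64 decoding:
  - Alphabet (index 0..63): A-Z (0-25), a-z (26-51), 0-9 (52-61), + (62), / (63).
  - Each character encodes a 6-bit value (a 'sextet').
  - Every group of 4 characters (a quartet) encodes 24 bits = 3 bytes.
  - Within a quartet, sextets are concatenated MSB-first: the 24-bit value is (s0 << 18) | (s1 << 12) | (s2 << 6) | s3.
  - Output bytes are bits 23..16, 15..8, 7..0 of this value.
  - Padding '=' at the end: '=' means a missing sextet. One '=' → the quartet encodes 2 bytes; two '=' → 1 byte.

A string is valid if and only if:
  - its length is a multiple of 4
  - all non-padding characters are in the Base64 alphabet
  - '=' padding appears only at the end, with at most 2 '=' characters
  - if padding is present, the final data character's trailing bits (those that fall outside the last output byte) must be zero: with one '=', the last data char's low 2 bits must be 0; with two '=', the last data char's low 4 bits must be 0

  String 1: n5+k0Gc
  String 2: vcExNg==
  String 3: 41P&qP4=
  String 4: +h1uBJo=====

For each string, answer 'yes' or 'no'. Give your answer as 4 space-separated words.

Answer: no yes no no

Derivation:
String 1: 'n5+k0Gc' → invalid (len=7 not mult of 4)
String 2: 'vcExNg==' → valid
String 3: '41P&qP4=' → invalid (bad char(s): ['&'])
String 4: '+h1uBJo=====' → invalid (5 pad chars (max 2))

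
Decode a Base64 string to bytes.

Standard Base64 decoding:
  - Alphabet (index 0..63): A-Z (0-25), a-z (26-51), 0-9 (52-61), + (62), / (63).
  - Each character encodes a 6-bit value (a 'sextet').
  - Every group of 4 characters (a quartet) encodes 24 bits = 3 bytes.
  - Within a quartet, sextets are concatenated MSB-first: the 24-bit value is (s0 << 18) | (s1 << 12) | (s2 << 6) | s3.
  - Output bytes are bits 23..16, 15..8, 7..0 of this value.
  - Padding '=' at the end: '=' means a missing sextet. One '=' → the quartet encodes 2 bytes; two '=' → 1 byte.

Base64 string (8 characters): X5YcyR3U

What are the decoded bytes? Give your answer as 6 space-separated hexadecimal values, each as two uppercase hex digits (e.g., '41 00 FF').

After char 0 ('X'=23): chars_in_quartet=1 acc=0x17 bytes_emitted=0
After char 1 ('5'=57): chars_in_quartet=2 acc=0x5F9 bytes_emitted=0
After char 2 ('Y'=24): chars_in_quartet=3 acc=0x17E58 bytes_emitted=0
After char 3 ('c'=28): chars_in_quartet=4 acc=0x5F961C -> emit 5F 96 1C, reset; bytes_emitted=3
After char 4 ('y'=50): chars_in_quartet=1 acc=0x32 bytes_emitted=3
After char 5 ('R'=17): chars_in_quartet=2 acc=0xC91 bytes_emitted=3
After char 6 ('3'=55): chars_in_quartet=3 acc=0x32477 bytes_emitted=3
After char 7 ('U'=20): chars_in_quartet=4 acc=0xC91DD4 -> emit C9 1D D4, reset; bytes_emitted=6

Answer: 5F 96 1C C9 1D D4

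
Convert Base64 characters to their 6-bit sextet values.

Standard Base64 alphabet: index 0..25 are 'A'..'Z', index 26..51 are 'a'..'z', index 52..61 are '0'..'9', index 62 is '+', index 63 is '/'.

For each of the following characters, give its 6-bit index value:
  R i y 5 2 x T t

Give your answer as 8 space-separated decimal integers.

'R': A..Z range, ord('R') − ord('A') = 17
'i': a..z range, 26 + ord('i') − ord('a') = 34
'y': a..z range, 26 + ord('y') − ord('a') = 50
'5': 0..9 range, 52 + ord('5') − ord('0') = 57
'2': 0..9 range, 52 + ord('2') − ord('0') = 54
'x': a..z range, 26 + ord('x') − ord('a') = 49
'T': A..Z range, ord('T') − ord('A') = 19
't': a..z range, 26 + ord('t') − ord('a') = 45

Answer: 17 34 50 57 54 49 19 45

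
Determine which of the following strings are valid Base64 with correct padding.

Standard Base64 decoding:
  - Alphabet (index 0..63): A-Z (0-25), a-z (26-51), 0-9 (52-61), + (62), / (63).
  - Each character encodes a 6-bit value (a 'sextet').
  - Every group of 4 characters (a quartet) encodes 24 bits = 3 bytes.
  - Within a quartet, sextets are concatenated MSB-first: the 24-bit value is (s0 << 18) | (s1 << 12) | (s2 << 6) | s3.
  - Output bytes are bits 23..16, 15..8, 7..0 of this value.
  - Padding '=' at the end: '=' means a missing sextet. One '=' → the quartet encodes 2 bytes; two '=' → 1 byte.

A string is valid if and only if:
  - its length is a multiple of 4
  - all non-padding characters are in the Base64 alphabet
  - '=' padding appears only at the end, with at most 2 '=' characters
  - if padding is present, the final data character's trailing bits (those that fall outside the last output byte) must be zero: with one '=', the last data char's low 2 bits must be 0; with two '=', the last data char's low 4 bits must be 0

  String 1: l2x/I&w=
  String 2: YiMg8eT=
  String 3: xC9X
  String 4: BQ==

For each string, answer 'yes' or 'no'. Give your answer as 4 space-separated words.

Answer: no no yes yes

Derivation:
String 1: 'l2x/I&w=' → invalid (bad char(s): ['&'])
String 2: 'YiMg8eT=' → invalid (bad trailing bits)
String 3: 'xC9X' → valid
String 4: 'BQ==' → valid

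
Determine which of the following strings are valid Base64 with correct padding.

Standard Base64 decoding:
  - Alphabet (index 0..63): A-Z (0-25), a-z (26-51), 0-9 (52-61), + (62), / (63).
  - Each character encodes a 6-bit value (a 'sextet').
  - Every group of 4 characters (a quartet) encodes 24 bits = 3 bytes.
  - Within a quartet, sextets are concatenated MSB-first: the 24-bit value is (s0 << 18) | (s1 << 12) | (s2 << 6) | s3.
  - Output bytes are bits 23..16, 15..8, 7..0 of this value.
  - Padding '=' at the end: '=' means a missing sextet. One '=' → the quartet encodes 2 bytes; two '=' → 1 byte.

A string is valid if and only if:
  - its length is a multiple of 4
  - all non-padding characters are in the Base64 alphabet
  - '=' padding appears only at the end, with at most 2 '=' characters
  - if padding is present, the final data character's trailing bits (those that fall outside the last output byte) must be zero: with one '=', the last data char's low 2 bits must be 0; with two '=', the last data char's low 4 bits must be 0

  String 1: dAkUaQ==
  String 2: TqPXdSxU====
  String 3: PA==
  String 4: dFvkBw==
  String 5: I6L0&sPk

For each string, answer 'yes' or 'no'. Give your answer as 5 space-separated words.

Answer: yes no yes yes no

Derivation:
String 1: 'dAkUaQ==' → valid
String 2: 'TqPXdSxU====' → invalid (4 pad chars (max 2))
String 3: 'PA==' → valid
String 4: 'dFvkBw==' → valid
String 5: 'I6L0&sPk' → invalid (bad char(s): ['&'])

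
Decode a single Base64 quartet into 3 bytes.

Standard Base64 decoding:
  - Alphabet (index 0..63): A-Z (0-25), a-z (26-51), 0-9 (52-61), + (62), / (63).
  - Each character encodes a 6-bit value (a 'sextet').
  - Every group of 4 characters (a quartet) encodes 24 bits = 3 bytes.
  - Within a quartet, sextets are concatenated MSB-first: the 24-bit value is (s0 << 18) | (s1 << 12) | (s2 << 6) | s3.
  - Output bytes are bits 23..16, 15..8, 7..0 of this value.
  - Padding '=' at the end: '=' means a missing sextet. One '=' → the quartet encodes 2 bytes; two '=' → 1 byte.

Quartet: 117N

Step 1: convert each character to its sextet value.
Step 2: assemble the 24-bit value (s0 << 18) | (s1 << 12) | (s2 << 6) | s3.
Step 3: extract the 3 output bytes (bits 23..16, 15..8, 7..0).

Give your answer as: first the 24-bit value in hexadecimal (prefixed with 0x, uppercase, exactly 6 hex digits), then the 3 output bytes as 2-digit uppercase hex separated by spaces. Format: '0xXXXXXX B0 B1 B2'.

Sextets: 1=53, 1=53, 7=59, N=13
24-bit: (53<<18) | (53<<12) | (59<<6) | 13
      = 0xD40000 | 0x035000 | 0x000EC0 | 0x00000D
      = 0xD75ECD
Bytes: (v>>16)&0xFF=D7, (v>>8)&0xFF=5E, v&0xFF=CD

Answer: 0xD75ECD D7 5E CD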